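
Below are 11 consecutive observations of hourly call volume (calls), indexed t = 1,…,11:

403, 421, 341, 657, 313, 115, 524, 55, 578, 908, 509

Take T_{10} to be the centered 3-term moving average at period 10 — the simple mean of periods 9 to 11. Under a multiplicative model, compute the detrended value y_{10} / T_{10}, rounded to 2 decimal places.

1.37

Trend T_10 = (578 + 908 + 509) / 3 = 1995/3 = 665.0000
Ratio to trend: 908 / 665.0000 = 1.37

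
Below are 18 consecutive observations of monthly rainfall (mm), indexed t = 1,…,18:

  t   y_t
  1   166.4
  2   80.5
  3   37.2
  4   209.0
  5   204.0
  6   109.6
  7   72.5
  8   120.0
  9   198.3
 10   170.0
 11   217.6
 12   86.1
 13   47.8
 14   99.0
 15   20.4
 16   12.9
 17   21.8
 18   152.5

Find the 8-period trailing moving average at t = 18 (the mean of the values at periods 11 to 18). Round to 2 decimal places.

82.26

Sum of periods 11–18: 217.6 + 86.1 + 47.8 + 99.0 + 20.4 + 12.9 + 21.8 + 152.5 = 658.1
Divide by 8: 658.1 / 8 = 82.26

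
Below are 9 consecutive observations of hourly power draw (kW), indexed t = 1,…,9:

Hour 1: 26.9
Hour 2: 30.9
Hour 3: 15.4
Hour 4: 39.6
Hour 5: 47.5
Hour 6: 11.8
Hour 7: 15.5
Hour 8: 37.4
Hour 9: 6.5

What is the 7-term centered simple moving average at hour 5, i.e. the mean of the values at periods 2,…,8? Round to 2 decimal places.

Sum of periods 2–8: 30.9 + 15.4 + 39.6 + 47.5 + 11.8 + 15.5 + 37.4 = 198.1
Divide by 7: 198.1 / 7 = 28.30

28.30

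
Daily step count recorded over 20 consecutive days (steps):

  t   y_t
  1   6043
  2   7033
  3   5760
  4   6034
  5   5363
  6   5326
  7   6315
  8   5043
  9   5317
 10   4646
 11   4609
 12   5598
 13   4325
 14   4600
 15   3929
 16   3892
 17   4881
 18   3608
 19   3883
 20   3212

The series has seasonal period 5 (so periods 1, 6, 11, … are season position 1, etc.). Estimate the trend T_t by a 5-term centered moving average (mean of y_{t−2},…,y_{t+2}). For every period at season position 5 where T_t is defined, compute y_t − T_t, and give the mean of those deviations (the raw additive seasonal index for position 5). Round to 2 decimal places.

Season position 5 occurs at t = 5, 10, 15 (where T_t is defined).
t=5: T_5 = 5759.6000; y_5 − T_5 = 5363 − 5759.6000 = -396.6000
t=10: T_10 = 5042.6000; y_10 − T_10 = 4646 − 5042.6000 = -396.6000
t=15: T_15 = 4325.4000; y_15 − T_15 = 3929 − 4325.4000 = -396.4000
Mean deviation: (-396.6000 + -396.6000 + -396.4000) / 3 = -396.53

-396.53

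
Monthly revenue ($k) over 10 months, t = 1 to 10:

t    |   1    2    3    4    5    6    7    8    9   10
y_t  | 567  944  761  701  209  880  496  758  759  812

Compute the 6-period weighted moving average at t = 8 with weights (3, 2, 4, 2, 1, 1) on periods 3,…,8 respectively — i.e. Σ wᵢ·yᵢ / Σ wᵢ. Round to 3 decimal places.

Weighted sum: 3·761 + 2·701 + 4·209 + 2·880 + 1·496 + 1·758 = 2283 + 1402 + 836 + 1760 + 496 + 758 = 7535
Weight total: 3 + 2 + 4 + 2 + 1 + 1 = 13
WMA = 7535 / 13 = 579.615

579.615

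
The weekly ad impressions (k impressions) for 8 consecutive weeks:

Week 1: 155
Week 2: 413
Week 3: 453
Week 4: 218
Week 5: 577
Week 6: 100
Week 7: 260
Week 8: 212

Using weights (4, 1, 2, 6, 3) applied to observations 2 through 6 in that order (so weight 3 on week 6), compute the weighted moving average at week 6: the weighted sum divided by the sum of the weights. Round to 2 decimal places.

393.94

Weighted sum: 4·413 + 1·453 + 2·218 + 6·577 + 3·100 = 1652 + 453 + 436 + 3462 + 300 = 6303
Weight total: 4 + 1 + 2 + 6 + 3 = 16
WMA = 6303 / 16 = 393.94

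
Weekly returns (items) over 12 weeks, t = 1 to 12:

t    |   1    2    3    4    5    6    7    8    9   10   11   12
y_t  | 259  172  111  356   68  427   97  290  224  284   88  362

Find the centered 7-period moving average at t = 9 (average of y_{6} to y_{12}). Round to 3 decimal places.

Sum of periods 6–12: 427 + 97 + 290 + 224 + 284 + 88 + 362 = 1772
Divide by 7: 1772 / 7 = 253.143

253.143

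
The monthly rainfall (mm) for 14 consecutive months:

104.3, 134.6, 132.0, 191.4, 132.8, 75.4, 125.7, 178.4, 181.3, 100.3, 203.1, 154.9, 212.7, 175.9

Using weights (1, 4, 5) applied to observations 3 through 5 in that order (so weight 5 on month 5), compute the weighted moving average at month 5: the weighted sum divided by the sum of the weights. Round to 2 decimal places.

156.16

Weighted sum: 1·132.0 + 4·191.4 + 5·132.8 = 132.0 + 765.6 + 664.0 = 1561.6
Weight total: 1 + 4 + 5 = 10
WMA = 1561.6 / 10 = 156.16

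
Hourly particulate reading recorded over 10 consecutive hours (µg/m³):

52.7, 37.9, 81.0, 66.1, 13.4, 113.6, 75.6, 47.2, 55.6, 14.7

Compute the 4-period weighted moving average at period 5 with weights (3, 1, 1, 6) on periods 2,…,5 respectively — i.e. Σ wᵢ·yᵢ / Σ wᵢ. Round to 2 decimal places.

31.02

Weighted sum: 3·37.9 + 1·81.0 + 1·66.1 + 6·13.4 = 113.7 + 81.0 + 66.1 + 80.4 = 341.2
Weight total: 3 + 1 + 1 + 6 = 11
WMA = 341.2 / 11 = 31.02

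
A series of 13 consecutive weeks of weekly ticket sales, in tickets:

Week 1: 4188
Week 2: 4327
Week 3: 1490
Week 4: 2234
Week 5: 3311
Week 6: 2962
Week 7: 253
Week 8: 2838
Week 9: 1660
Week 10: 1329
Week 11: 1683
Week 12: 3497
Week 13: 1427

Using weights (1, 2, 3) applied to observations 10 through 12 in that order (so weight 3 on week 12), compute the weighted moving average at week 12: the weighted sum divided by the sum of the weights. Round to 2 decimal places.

2531.00

Weighted sum: 1·1329 + 2·1683 + 3·3497 = 1329 + 3366 + 10491 = 15186
Weight total: 1 + 2 + 3 = 6
WMA = 15186 / 6 = 2531.00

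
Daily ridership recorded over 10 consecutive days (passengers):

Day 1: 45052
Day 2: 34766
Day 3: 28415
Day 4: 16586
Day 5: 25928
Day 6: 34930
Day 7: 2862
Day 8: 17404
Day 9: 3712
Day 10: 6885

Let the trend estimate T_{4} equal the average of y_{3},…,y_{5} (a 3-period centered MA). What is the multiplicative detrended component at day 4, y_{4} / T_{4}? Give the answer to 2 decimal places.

0.70

Trend T_4 = (28415 + 16586 + 25928) / 3 = 70929/3 = 23643.0000
Ratio to trend: 16586 / 23643.0000 = 0.70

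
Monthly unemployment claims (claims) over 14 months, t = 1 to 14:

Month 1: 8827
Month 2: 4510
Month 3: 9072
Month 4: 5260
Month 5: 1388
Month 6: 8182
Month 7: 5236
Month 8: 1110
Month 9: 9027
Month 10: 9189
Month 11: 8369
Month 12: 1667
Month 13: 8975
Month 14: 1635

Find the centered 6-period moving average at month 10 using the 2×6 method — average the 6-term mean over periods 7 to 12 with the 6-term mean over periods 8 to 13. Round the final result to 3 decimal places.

Sum over 7–12: 5236 + 1110 + 9027 + 9189 + 8369 + 1667 = 34598
Sum over 8–13: 1110 + 9027 + 9189 + 8369 + 1667 + 8975 = 38337
CMA at t=10 = (34598 + 38337) / (2·6) = 72935 / 12 = 6077.917

6077.917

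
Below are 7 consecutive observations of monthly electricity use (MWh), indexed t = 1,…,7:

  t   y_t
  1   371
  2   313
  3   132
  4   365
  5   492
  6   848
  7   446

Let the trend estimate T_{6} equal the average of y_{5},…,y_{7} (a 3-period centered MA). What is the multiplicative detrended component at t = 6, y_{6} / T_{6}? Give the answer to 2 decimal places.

1.42

Trend T_6 = (492 + 848 + 446) / 3 = 1786/3 = 595.3333
Ratio to trend: 848 / 595.3333 = 1.42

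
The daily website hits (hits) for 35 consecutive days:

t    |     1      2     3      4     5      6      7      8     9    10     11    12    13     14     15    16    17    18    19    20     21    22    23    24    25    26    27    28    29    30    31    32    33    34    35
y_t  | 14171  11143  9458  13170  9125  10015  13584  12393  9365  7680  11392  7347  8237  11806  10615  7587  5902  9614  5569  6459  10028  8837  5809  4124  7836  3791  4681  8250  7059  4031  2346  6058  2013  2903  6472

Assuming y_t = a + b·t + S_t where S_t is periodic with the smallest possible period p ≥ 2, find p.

7

First differences y_{t+1} − y_t: -3028, -1685, 3712, -4045, 890, 3569, -1191, -3028, -1685, 3712, -4045, 890, 3569, -1191, -3028, -1685, …
The difference pattern repeats every 7 terms and not for any smaller step, so p = 7.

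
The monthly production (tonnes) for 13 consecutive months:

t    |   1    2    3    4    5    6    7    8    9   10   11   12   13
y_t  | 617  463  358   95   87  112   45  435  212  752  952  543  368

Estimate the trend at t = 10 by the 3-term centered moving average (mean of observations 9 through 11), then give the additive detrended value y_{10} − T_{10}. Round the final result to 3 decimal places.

Trend T_10 = (212 + 752 + 952) / 3 = 1916/3 = 638.66667
Detrended value: 752 − 638.66667 = 113.333

113.333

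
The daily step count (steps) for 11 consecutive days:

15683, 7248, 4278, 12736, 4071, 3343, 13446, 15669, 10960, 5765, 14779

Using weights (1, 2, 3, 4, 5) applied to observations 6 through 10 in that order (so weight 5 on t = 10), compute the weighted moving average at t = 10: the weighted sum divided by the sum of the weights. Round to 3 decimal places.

Weighted sum: 1·3343 + 2·13446 + 3·15669 + 4·10960 + 5·5765 = 3343 + 26892 + 47007 + 43840 + 28825 = 149907
Weight total: 1 + 2 + 3 + 4 + 5 = 15
WMA = 149907 / 15 = 9993.800

9993.800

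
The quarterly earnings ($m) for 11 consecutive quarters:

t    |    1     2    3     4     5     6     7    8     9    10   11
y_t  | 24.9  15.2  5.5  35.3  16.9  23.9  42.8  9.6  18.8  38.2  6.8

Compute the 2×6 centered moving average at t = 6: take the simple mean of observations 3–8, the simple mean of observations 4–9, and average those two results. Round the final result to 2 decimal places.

Sum over 3–8: 5.5 + 35.3 + 16.9 + 23.9 + 42.8 + 9.6 = 134.0
Sum over 4–9: 35.3 + 16.9 + 23.9 + 42.8 + 9.6 + 18.8 = 147.3
CMA at t=6 = (134.0 + 147.3) / (2·6) = 281.3 / 12 = 23.44

23.44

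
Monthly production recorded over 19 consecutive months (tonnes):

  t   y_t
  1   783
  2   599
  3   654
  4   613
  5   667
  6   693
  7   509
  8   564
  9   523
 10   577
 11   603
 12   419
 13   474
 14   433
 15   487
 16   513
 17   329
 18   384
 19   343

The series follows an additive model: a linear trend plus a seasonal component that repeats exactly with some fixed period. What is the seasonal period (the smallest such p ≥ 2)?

First differences y_{t+1} − y_t: -184, 55, -41, 54, 26, -184, 55, -41, 54, 26, -184, 55, …
The difference pattern repeats every 5 terms and not for any smaller step, so p = 5.

5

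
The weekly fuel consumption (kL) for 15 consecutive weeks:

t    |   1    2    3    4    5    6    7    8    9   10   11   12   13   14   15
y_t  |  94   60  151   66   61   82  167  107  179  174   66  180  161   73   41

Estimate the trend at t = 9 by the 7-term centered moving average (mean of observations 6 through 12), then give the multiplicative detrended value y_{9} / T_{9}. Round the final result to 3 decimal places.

1.312

Trend T_9 = (82 + 167 + 107 + 179 + 174 + 66 + 180) / 7 = 955/7 = 136.42857
Ratio to trend: 179 / 136.42857 = 1.312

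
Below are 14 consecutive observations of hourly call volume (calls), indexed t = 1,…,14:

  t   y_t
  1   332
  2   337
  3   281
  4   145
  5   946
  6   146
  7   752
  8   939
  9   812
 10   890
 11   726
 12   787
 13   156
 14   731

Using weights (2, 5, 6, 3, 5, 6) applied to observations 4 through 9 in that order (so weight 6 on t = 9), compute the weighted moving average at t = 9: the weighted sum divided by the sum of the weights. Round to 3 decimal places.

Weighted sum: 2·145 + 5·946 + 6·146 + 3·752 + 5·939 + 6·812 = 290 + 4730 + 876 + 2256 + 4695 + 4872 = 17719
Weight total: 2 + 5 + 6 + 3 + 5 + 6 = 27
WMA = 17719 / 27 = 656.259

656.259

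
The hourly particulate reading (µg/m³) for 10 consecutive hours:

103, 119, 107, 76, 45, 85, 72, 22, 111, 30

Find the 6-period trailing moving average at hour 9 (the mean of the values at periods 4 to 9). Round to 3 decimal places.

68.500

Sum of periods 4–9: 76 + 45 + 85 + 72 + 22 + 111 = 411
Divide by 6: 411 / 6 = 68.500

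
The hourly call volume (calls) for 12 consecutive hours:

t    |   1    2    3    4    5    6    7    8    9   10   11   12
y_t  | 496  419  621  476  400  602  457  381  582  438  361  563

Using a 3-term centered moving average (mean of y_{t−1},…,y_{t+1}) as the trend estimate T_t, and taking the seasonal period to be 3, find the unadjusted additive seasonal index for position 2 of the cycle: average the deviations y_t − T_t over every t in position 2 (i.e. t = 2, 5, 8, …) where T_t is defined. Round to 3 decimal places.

Season position 2 occurs at t = 2, 5, 8, 11 (where T_t is defined).
t=2: T_2 = 512.00000; y_2 − T_2 = 419 − 512.00000 = -93.00000
t=5: T_5 = 492.66667; y_5 − T_5 = 400 − 492.66667 = -92.66667
t=8: T_8 = 473.33333; y_8 − T_8 = 381 − 473.33333 = -92.33333
t=11: T_11 = 454.00000; y_11 − T_11 = 361 − 454.00000 = -93.00000
Mean deviation: (-93.00000 + -92.66667 + -92.33333 + -93.00000) / 4 = -92.750

-92.750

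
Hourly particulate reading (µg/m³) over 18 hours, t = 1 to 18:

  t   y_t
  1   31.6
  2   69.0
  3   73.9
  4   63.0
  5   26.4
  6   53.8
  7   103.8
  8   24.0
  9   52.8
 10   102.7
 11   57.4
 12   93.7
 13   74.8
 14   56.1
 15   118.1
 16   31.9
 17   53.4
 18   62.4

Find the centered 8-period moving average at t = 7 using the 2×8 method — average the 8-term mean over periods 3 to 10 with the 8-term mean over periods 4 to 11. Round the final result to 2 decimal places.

Sum over 3–10: 73.9 + 63.0 + 26.4 + 53.8 + 103.8 + 24.0 + 52.8 + 102.7 = 500.4
Sum over 4–11: 63.0 + 26.4 + 53.8 + 103.8 + 24.0 + 52.8 + 102.7 + 57.4 = 483.9
CMA at t=7 = (500.4 + 483.9) / (2·8) = 984.3 / 16 = 61.52

61.52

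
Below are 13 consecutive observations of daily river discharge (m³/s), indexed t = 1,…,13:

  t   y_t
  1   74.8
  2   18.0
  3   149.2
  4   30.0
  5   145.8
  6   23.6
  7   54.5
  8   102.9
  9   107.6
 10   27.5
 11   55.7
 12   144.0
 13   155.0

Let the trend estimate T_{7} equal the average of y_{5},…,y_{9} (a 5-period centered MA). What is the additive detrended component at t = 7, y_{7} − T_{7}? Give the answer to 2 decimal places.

-32.38

Trend T_7 = (145.8 + 23.6 + 54.5 + 102.9 + 107.6) / 5 = 434.4/5 = 86.8800
Detrended value: 54.5 − 86.8800 = -32.38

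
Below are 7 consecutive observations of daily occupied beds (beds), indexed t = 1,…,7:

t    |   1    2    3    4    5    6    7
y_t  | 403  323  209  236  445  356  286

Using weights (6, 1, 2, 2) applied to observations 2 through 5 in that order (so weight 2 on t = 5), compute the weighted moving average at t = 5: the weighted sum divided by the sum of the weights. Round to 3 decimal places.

319.000

Weighted sum: 6·323 + 1·209 + 2·236 + 2·445 = 1938 + 209 + 472 + 890 = 3509
Weight total: 6 + 1 + 2 + 2 = 11
WMA = 3509 / 11 = 319.000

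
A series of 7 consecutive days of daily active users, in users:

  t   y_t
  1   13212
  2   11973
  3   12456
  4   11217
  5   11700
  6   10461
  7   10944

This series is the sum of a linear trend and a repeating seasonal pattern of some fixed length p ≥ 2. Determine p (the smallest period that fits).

2

First differences y_{t+1} − y_t: -1239, 483, -1239, 483, -1239, 483, …
The difference pattern repeats every 2 terms and not for any smaller step, so p = 2.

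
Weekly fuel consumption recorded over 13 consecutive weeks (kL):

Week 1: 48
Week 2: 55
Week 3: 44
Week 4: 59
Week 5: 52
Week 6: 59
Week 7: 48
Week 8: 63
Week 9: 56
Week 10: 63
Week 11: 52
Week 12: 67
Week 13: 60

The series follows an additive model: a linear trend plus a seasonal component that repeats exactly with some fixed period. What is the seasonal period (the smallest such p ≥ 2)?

4

First differences y_{t+1} − y_t: 7, -11, 15, -7, 7, -11, 15, -7, 7, -11, …
The difference pattern repeats every 4 terms and not for any smaller step, so p = 4.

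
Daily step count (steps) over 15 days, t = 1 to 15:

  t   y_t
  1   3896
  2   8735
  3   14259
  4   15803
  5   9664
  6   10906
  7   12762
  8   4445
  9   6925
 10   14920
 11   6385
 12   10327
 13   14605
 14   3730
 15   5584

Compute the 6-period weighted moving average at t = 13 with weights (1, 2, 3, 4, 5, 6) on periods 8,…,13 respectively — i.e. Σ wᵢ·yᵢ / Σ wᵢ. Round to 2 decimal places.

10850.48

Weighted sum: 1·4445 + 2·6925 + 3·14920 + 4·6385 + 5·10327 + 6·14605 = 4445 + 13850 + 44760 + 25540 + 51635 + 87630 = 227860
Weight total: 1 + 2 + 3 + 4 + 5 + 6 = 21
WMA = 227860 / 21 = 10850.48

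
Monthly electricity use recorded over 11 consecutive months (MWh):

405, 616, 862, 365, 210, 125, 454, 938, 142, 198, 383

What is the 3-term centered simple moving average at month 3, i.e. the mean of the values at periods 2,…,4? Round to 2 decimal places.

Sum of periods 2–4: 616 + 862 + 365 = 1843
Divide by 3: 1843 / 3 = 614.33

614.33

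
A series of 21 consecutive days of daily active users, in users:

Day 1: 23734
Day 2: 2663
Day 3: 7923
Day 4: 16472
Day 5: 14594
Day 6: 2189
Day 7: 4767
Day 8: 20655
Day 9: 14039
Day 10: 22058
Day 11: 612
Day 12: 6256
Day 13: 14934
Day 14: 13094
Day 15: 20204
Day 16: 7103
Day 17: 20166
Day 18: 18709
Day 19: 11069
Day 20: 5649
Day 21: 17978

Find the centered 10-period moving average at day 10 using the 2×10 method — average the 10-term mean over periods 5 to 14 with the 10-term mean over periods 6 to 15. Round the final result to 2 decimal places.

11600.30

Sum over 5–14: 14594 + 2189 + 4767 + 20655 + 14039 + 22058 + 612 + 6256 + 14934 + 13094 = 113198
Sum over 6–15: 2189 + 4767 + 20655 + 14039 + 22058 + 612 + 6256 + 14934 + 13094 + 20204 = 118808
CMA at t=10 = (113198 + 118808) / (2·10) = 232006 / 20 = 11600.30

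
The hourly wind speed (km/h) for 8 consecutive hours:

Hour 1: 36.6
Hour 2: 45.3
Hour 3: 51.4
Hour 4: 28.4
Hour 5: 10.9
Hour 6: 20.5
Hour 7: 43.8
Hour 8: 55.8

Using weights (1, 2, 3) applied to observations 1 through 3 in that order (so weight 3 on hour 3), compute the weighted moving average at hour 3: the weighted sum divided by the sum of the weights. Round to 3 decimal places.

46.900

Weighted sum: 1·36.6 + 2·45.3 + 3·51.4 = 36.6 + 90.6 + 154.2 = 281.4
Weight total: 1 + 2 + 3 = 6
WMA = 281.4 / 6 = 46.900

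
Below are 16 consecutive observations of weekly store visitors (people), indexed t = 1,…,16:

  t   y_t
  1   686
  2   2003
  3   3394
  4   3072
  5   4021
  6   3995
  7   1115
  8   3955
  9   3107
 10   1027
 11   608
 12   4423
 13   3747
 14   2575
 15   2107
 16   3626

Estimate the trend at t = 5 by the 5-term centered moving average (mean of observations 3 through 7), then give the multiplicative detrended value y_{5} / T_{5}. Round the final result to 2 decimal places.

Trend T_5 = (3394 + 3072 + 4021 + 3995 + 1115) / 5 = 15597/5 = 3119.4000
Ratio to trend: 4021 / 3119.4000 = 1.29

1.29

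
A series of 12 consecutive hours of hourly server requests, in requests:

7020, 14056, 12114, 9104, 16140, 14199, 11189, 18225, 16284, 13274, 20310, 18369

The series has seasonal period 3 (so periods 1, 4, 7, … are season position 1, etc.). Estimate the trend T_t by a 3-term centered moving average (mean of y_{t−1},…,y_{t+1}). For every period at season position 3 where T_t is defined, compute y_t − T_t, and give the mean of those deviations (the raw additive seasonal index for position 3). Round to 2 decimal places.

Season position 3 occurs at t = 3, 6, 9 (where T_t is defined).
t=3: T_3 = 11758.0000; y_3 − T_3 = 12114 − 11758.0000 = 356.0000
t=6: T_6 = 13842.6667; y_6 − T_6 = 14199 − 13842.6667 = 356.3333
t=9: T_9 = 15927.6667; y_9 − T_9 = 16284 − 15927.6667 = 356.3333
Mean deviation: (356.0000 + 356.3333 + 356.3333) / 3 = 356.22

356.22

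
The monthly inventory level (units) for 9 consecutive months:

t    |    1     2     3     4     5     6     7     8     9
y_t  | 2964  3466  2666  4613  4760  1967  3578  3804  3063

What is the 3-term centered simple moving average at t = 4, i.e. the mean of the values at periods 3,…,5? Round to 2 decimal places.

4013.00

Sum of periods 3–5: 2666 + 4613 + 4760 = 12039
Divide by 3: 12039 / 3 = 4013.00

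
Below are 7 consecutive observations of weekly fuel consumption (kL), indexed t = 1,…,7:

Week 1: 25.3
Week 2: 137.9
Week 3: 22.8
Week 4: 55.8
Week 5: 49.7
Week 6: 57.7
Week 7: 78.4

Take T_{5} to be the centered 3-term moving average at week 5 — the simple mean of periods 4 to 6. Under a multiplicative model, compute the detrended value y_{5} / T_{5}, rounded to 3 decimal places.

Trend T_5 = (55.8 + 49.7 + 57.7) / 3 = 163.2/3 = 54.40000
Ratio to trend: 49.7 / 54.40000 = 0.914

0.914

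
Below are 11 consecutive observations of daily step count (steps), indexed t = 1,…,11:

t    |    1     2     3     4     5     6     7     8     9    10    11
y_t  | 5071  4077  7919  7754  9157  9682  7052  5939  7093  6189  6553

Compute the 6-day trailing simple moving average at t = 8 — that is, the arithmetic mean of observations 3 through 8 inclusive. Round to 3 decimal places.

7917.167

Sum of periods 3–8: 7919 + 7754 + 9157 + 9682 + 7052 + 5939 = 47503
Divide by 6: 47503 / 6 = 7917.167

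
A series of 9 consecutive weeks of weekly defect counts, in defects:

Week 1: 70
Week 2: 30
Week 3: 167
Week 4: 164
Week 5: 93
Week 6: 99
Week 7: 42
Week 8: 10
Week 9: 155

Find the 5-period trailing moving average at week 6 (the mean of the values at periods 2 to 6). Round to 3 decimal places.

Sum of periods 2–6: 30 + 167 + 164 + 93 + 99 = 553
Divide by 5: 553 / 5 = 110.600

110.600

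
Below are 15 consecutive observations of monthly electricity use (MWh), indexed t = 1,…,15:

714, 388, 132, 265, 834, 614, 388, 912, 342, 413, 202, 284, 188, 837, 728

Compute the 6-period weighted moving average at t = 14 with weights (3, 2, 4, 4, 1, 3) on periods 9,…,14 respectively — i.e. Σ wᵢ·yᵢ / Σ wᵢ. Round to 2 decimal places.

382.06

Weighted sum: 3·342 + 2·413 + 4·202 + 4·284 + 1·188 + 3·837 = 1026 + 826 + 808 + 1136 + 188 + 2511 = 6495
Weight total: 3 + 2 + 4 + 4 + 1 + 3 = 17
WMA = 6495 / 17 = 382.06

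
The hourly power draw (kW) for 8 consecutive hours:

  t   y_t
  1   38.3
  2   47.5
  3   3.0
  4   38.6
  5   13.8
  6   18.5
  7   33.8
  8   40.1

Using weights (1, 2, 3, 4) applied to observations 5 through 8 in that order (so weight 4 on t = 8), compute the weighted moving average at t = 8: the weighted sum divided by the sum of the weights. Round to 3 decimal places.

31.260

Weighted sum: 1·13.8 + 2·18.5 + 3·33.8 + 4·40.1 = 13.8 + 37.0 + 101.4 + 160.4 = 312.6
Weight total: 1 + 2 + 3 + 4 = 10
WMA = 312.6 / 10 = 31.260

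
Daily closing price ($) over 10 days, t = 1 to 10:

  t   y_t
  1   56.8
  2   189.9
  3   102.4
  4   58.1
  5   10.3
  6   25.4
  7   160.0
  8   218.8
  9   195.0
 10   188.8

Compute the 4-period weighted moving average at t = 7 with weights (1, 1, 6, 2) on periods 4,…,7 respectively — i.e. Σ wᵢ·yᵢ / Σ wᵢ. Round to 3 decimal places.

54.080

Weighted sum: 1·58.1 + 1·10.3 + 6·25.4 + 2·160.0 = 58.1 + 10.3 + 152.4 + 320.0 = 540.8
Weight total: 1 + 1 + 6 + 2 = 10
WMA = 540.8 / 10 = 54.080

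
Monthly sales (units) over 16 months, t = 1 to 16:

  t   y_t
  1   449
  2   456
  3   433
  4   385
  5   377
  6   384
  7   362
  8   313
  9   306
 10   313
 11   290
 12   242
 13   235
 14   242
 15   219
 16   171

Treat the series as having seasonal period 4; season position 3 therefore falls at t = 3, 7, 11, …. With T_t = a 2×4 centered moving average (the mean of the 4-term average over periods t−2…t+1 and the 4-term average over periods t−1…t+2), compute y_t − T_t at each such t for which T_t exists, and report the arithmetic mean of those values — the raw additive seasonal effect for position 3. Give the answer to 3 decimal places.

Season position 3 occurs at t = 3, 7, 11 (where T_t is defined).
t=3: T_3 = 421.75000; y_3 − T_3 = 433 − 421.75000 = 11.25000
t=7: T_7 = 350.12500; y_7 − T_7 = 362 − 350.12500 = 11.87500
t=11: T_11 = 278.87500; y_11 − T_11 = 290 − 278.87500 = 11.12500
Mean deviation: (11.25000 + 11.87500 + 11.12500) / 3 = 11.417

11.417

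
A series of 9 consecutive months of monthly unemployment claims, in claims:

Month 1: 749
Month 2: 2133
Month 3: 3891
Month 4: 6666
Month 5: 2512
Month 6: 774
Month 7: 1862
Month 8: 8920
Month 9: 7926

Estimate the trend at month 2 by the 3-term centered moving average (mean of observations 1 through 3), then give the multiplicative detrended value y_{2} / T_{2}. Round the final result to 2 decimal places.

0.94

Trend T_2 = (749 + 2133 + 3891) / 3 = 6773/3 = 2257.6667
Ratio to trend: 2133 / 2257.6667 = 0.94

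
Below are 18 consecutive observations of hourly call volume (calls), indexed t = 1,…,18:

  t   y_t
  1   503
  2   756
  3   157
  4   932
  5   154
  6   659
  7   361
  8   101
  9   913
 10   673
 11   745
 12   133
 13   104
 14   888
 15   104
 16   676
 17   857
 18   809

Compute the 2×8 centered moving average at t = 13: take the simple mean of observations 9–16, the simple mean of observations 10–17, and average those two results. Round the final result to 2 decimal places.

Sum over 9–16: 913 + 673 + 745 + 133 + 104 + 888 + 104 + 676 = 4236
Sum over 10–17: 673 + 745 + 133 + 104 + 888 + 104 + 676 + 857 = 4180
CMA at t=13 = (4236 + 4180) / (2·8) = 8416 / 16 = 526.00

526.00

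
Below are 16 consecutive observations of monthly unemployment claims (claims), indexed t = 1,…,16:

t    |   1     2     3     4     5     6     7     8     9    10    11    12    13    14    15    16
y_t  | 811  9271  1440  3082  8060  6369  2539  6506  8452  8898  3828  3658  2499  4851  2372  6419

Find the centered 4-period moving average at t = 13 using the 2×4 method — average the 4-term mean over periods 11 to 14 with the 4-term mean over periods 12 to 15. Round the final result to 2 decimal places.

3527.00

Sum over 11–14: 3828 + 3658 + 2499 + 4851 = 14836
Sum over 12–15: 3658 + 2499 + 4851 + 2372 = 13380
CMA at t=13 = (14836 + 13380) / (2·4) = 28216 / 8 = 3527.00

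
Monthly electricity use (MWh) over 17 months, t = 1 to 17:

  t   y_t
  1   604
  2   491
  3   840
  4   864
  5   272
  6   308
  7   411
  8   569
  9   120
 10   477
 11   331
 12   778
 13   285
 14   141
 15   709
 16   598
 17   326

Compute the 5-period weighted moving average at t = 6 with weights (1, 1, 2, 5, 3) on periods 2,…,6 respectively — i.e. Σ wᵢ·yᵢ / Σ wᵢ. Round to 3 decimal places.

Weighted sum: 1·491 + 1·840 + 2·864 + 5·272 + 3·308 = 491 + 840 + 1728 + 1360 + 924 = 5343
Weight total: 1 + 1 + 2 + 5 + 3 = 12
WMA = 5343 / 12 = 445.250

445.250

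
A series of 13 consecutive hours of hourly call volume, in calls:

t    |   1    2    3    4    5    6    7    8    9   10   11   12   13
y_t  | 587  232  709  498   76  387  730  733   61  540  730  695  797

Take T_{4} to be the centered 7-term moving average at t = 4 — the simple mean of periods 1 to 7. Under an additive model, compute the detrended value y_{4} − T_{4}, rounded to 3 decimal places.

Trend T_4 = (587 + 232 + 709 + 498 + 76 + 387 + 730) / 7 = 3219/7 = 459.85714
Detrended value: 498 − 459.85714 = 38.143

38.143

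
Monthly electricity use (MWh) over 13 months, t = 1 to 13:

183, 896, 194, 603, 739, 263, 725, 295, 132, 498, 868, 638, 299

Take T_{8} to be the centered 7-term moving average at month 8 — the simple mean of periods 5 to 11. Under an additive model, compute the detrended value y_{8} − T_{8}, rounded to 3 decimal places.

Trend T_8 = (739 + 263 + 725 + 295 + 132 + 498 + 868) / 7 = 3520/7 = 502.85714
Detrended value: 295 − 502.85714 = -207.857

-207.857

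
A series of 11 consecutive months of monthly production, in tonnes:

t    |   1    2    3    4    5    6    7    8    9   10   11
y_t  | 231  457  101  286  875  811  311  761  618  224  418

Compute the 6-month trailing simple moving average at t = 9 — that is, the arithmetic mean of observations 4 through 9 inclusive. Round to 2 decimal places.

610.33

Sum of periods 4–9: 286 + 875 + 811 + 311 + 761 + 618 = 3662
Divide by 6: 3662 / 6 = 610.33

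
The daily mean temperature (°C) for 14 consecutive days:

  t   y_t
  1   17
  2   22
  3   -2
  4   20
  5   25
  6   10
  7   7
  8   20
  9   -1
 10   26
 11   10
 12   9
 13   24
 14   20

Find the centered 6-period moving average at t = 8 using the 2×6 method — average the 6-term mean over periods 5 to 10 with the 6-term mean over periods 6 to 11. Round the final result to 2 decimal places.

13.25

Sum over 5–10: 25 + 10 + 7 + 20 + (-1) + 26 = 87
Sum over 6–11: 10 + 7 + 20 + (-1) + 26 + 10 = 72
CMA at t=8 = (87 + 72) / (2·6) = 159 / 12 = 13.25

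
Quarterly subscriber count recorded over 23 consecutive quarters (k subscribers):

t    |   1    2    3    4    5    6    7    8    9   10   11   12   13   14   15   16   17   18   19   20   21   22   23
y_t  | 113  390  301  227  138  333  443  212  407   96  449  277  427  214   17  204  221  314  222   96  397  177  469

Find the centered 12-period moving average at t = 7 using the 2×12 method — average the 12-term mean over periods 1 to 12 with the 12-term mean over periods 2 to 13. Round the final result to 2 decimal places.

Sum over 1–12: 113 + 390 + 301 + 227 + 138 + 333 + 443 + 212 + 407 + 96 + 449 + 277 = 3386
Sum over 2–13: 390 + 301 + 227 + 138 + 333 + 443 + 212 + 407 + 96 + 449 + 277 + 427 = 3700
CMA at t=7 = (3386 + 3700) / (2·12) = 7086 / 24 = 295.25

295.25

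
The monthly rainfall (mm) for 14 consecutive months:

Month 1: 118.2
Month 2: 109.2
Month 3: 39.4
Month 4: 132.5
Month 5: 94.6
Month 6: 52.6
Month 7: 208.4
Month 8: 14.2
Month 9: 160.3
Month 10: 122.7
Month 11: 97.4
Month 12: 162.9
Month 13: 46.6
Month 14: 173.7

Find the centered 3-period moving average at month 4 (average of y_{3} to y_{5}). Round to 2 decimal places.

Sum of periods 3–5: 39.4 + 132.5 + 94.6 = 266.5
Divide by 3: 266.5 / 3 = 88.83

88.83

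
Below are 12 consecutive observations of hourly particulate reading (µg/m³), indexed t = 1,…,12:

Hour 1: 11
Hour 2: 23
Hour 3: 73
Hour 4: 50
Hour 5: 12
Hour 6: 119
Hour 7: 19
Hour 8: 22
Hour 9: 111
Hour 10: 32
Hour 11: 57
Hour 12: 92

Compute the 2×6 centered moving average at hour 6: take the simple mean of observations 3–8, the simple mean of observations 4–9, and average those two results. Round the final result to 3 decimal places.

Sum over 3–8: 73 + 50 + 12 + 119 + 19 + 22 = 295
Sum over 4–9: 50 + 12 + 119 + 19 + 22 + 111 = 333
CMA at t=6 = (295 + 333) / (2·6) = 628 / 12 = 52.333

52.333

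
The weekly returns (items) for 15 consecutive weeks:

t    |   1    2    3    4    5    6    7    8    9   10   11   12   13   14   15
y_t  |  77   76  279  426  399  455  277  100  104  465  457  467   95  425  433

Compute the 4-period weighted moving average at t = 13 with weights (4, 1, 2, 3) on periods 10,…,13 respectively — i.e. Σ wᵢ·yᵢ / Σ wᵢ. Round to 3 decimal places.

Weighted sum: 4·465 + 1·457 + 2·467 + 3·95 = 1860 + 457 + 934 + 285 = 3536
Weight total: 4 + 1 + 2 + 3 = 10
WMA = 3536 / 10 = 353.600

353.600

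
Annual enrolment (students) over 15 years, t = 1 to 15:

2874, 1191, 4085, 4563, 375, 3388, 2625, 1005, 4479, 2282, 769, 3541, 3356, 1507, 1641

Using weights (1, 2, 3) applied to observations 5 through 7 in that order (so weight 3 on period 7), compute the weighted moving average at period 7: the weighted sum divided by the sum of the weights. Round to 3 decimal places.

2504.333

Weighted sum: 1·375 + 2·3388 + 3·2625 = 375 + 6776 + 7875 = 15026
Weight total: 1 + 2 + 3 = 6
WMA = 15026 / 6 = 2504.333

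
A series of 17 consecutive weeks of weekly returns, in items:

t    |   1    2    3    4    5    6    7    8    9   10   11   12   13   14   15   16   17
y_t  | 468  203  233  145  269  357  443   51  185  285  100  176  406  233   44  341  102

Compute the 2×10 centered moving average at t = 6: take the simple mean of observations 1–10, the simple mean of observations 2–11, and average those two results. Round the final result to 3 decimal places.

Sum over 1–10: 468 + 203 + 233 + 145 + 269 + 357 + 443 + 51 + 185 + 285 = 2639
Sum over 2–11: 203 + 233 + 145 + 269 + 357 + 443 + 51 + 185 + 285 + 100 = 2271
CMA at t=6 = (2639 + 2271) / (2·10) = 4910 / 20 = 245.500

245.500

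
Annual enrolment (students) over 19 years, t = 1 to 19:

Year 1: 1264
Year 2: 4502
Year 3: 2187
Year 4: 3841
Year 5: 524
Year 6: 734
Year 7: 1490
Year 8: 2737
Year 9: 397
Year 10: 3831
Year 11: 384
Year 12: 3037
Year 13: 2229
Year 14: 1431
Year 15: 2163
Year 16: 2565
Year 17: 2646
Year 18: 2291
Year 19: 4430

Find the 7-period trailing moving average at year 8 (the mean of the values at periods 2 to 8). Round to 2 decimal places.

2287.86

Sum of periods 2–8: 4502 + 2187 + 3841 + 524 + 734 + 1490 + 2737 = 16015
Divide by 7: 16015 / 7 = 2287.86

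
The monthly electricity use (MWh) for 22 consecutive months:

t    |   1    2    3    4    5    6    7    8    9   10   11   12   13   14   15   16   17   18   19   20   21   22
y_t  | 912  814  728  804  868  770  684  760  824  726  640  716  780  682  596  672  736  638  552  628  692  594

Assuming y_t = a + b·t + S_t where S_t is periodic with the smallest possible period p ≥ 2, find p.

4

First differences y_{t+1} − y_t: -98, -86, 76, 64, -98, -86, 76, 64, -98, -86, …
The difference pattern repeats every 4 terms and not for any smaller step, so p = 4.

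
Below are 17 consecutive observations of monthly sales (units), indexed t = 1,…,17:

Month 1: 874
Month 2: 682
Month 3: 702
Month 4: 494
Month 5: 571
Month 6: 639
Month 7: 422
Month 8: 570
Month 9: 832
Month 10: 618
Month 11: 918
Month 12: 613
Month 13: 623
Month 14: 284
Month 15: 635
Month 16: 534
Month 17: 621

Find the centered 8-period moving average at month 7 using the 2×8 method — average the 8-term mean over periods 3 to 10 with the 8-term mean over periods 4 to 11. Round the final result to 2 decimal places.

Sum over 3–10: 702 + 494 + 571 + 639 + 422 + 570 + 832 + 618 = 4848
Sum over 4–11: 494 + 571 + 639 + 422 + 570 + 832 + 618 + 918 = 5064
CMA at t=7 = (4848 + 5064) / (2·8) = 9912 / 16 = 619.50

619.50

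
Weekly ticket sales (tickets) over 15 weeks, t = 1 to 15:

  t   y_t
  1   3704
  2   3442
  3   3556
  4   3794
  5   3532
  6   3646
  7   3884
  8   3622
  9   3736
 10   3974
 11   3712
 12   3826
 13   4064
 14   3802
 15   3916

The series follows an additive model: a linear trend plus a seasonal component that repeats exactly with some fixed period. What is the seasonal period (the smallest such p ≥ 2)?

3

First differences y_{t+1} − y_t: -262, 114, 238, -262, 114, 238, -262, 114, …
The difference pattern repeats every 3 terms and not for any smaller step, so p = 3.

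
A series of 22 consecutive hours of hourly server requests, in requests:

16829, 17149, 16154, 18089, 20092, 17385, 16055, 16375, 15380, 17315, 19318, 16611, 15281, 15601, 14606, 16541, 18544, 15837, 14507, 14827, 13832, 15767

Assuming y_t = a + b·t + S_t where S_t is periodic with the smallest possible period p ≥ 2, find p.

First differences y_{t+1} − y_t: 320, -995, 1935, 2003, -2707, -1330, 320, -995, 1935, 2003, -2707, -1330, 320, -995, …
The difference pattern repeats every 6 terms and not for any smaller step, so p = 6.

6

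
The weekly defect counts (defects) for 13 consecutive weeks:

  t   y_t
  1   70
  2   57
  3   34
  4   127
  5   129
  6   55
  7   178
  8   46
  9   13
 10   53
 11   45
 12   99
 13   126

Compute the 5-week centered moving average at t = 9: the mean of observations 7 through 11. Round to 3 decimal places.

67.000

Sum of periods 7–11: 178 + 46 + 13 + 53 + 45 = 335
Divide by 5: 335 / 5 = 67.000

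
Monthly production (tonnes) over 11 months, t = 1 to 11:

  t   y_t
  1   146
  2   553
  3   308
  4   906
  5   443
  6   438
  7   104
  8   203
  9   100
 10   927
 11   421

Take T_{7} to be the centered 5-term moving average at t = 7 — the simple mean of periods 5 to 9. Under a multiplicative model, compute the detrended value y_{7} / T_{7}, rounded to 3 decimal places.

Trend T_7 = (443 + 438 + 104 + 203 + 100) / 5 = 1288/5 = 257.60000
Ratio to trend: 104 / 257.60000 = 0.404

0.404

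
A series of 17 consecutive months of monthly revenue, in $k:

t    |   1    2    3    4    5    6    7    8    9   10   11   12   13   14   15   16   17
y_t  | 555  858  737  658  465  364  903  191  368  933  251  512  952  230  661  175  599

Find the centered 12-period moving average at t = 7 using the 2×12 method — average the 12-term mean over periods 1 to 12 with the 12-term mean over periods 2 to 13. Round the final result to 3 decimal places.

Sum over 1–12: 555 + 858 + 737 + 658 + 465 + 364 + 903 + 191 + 368 + 933 + 251 + 512 = 6795
Sum over 2–13: 858 + 737 + 658 + 465 + 364 + 903 + 191 + 368 + 933 + 251 + 512 + 952 = 7192
CMA at t=7 = (6795 + 7192) / (2·12) = 13987 / 24 = 582.792

582.792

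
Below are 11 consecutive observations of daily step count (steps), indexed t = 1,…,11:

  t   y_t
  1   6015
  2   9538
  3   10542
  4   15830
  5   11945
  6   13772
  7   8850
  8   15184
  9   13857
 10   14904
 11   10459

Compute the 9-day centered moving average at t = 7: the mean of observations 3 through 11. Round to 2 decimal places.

12815.89

Sum of periods 3–11: 10542 + 15830 + 11945 + 13772 + 8850 + 15184 + 13857 + 14904 + 10459 = 115343
Divide by 9: 115343 / 9 = 12815.89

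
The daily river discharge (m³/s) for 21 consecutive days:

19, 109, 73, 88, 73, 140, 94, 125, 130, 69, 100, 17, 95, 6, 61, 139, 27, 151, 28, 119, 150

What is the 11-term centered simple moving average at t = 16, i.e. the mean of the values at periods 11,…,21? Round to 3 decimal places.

Sum of periods 11–21: 100 + 17 + 95 + 6 + 61 + 139 + 27 + 151 + 28 + 119 + 150 = 893
Divide by 11: 893 / 11 = 81.182

81.182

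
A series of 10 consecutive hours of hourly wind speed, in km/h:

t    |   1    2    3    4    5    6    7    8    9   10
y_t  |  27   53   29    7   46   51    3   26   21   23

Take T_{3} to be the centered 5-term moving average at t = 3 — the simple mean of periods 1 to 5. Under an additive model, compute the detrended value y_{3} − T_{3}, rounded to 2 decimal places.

Trend T_3 = (27 + 53 + 29 + 7 + 46) / 5 = 162/5 = 32.4000
Detrended value: 29 − 32.4000 = -3.40

-3.40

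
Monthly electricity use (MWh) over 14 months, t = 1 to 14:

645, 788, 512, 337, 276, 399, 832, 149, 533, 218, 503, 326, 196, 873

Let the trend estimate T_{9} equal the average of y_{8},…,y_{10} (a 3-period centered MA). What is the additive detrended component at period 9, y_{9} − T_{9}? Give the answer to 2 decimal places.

233.00

Trend T_9 = (149 + 533 + 218) / 3 = 900/3 = 300.0000
Detrended value: 533 − 300.0000 = 233.00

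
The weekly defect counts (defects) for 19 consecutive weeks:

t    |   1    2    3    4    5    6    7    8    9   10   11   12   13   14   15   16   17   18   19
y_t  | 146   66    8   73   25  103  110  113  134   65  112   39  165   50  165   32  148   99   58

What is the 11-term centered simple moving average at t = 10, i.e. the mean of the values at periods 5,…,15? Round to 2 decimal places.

Sum of periods 5–15: 25 + 103 + 110 + 113 + 134 + 65 + 112 + 39 + 165 + 50 + 165 = 1081
Divide by 11: 1081 / 11 = 98.27

98.27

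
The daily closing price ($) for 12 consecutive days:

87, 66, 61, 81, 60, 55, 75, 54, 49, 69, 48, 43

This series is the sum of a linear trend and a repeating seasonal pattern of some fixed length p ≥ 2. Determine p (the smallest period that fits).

3

First differences y_{t+1} − y_t: -21, -5, 20, -21, -5, 20, -21, -5, …
The difference pattern repeats every 3 terms and not for any smaller step, so p = 3.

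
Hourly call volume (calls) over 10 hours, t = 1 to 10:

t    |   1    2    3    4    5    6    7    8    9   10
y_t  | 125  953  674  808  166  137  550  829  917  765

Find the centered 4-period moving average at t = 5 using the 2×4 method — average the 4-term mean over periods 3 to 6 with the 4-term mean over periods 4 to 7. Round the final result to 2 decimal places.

430.75

Sum over 3–6: 674 + 808 + 166 + 137 = 1785
Sum over 4–7: 808 + 166 + 137 + 550 = 1661
CMA at t=5 = (1785 + 1661) / (2·4) = 3446 / 8 = 430.75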